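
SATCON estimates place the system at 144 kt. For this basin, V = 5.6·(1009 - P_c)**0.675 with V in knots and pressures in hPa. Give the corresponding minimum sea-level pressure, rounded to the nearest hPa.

ΔP = (V / 5.6)^(1/0.675) = (144/5.6)^1.481.
144/5.6 = 25.714; 25.714^1.481 ≈ 122.79 hPa.
P_c = 1009 − 122.79 = 886.21 ≈ 886 hPa.

886 hPa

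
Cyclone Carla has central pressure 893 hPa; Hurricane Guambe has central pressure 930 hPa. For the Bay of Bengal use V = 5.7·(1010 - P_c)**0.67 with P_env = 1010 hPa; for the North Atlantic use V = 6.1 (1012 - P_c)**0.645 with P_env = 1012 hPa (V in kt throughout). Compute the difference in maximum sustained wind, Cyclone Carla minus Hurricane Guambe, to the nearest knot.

34 kt

Cyclone Carla: ΔP = 117; V ≈ 5.7 × 117^0.67 ≈ 138.53 kt.
Hurricane Guambe: ΔP = 82; V ≈ 6.1 × 82^0.645 ≈ 104.65 kt.
Difference ≈ 138.53 − 104.65 = 33.88 → 34 kt.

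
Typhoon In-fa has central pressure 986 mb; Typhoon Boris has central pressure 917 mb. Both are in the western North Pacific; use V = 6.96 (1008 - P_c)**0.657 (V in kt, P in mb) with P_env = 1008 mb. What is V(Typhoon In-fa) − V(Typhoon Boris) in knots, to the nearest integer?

-82 kt

Typhoon In-fa: ΔP = 22; V ≈ 6.96 × 22^0.657 ≈ 53.04 kt.
Typhoon Boris: ΔP = 91; V ≈ 6.96 × 91^0.657 ≈ 134.80 kt.
Difference ≈ 53.04 − 134.80 = -81.76 → -82 kt.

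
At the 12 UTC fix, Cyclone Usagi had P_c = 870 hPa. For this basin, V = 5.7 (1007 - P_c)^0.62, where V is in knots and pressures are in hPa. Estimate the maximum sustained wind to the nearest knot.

120 kt

ΔP = 1007 − 870 = 137 hPa.
137^0.62 ≈ 21.124.
V ≈ 5.7 × 21.124 ≈ 120.4 kt.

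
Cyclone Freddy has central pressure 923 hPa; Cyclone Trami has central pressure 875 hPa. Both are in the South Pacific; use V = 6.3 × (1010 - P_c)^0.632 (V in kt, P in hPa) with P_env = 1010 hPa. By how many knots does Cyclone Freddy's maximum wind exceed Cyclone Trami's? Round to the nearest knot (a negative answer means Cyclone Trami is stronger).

Cyclone Freddy: ΔP = 87; V ≈ 6.3 × 87^0.632 ≈ 105.95 kt.
Cyclone Trami: ΔP = 135; V ≈ 6.3 × 135^0.632 ≈ 139.87 kt.
Difference ≈ 105.95 − 139.87 = -33.92 → -34 kt.

-34 kt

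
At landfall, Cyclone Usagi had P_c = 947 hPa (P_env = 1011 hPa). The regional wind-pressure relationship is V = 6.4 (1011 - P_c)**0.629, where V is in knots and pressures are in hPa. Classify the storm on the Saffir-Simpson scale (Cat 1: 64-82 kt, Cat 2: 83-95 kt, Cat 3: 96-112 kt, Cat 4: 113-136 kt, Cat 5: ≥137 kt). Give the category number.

2

ΔP = 1011 − 947 = 64 hPa.
V ≈ 6.4 × 64^0.629 = 6.4 × 13.68 ≈ 88 kt.
88 kt falls in the Category 2 band.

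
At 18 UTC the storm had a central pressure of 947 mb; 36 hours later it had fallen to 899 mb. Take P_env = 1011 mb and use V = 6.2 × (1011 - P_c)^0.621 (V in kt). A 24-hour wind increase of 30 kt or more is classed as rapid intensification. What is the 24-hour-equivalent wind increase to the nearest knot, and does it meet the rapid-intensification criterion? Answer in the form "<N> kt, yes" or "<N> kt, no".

23 kt, no

V₁: ΔP = 64, V ≈ 6.2 × 64^0.621 ≈ 82.04 kt.
V₂: ΔP = 112, V ≈ 6.2 × 112^0.621 ≈ 116.13 kt.
ΔV over 36 h = 34.09 kt → 24 h equivalent = 34.09 × 24/36 ≈ 22.73 kt.
23 kt < 30 kt ⇒ not rapid intensification.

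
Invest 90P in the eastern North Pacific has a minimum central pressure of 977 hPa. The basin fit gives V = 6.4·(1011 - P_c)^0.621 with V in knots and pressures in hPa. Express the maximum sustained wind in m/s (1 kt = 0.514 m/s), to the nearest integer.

ΔP = 1011 − 977 = 34 hPa.
V ≈ 6.4 × 34^0.621 = 6.4 × 8.934 ≈ 57.178 kt.
57.178 × 0.514 ≈ 29.39 m/s → 29 m/s.

29 m/s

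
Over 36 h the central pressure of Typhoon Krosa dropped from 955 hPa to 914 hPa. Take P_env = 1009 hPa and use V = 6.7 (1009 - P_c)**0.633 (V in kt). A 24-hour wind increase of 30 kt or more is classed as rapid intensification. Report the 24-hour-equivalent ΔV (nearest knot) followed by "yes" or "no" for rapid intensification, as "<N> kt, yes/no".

V₁: ΔP = 54, V ≈ 6.7 × 54^0.633 ≈ 83.69 kt.
V₂: ΔP = 95, V ≈ 6.7 × 95^0.633 ≈ 119.67 kt.
ΔV over 36 h = 35.98 kt → 24 h equivalent = 35.98 × 24/36 ≈ 23.99 kt.
24 kt < 30 kt ⇒ not rapid intensification.

24 kt, no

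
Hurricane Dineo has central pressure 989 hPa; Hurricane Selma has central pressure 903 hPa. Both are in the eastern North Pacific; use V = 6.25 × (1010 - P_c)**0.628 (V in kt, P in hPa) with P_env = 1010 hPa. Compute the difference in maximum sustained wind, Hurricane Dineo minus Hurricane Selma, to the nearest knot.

-75 kt

Hurricane Dineo: ΔP = 21; V ≈ 6.25 × 21^0.628 ≈ 42.29 kt.
Hurricane Selma: ΔP = 107; V ≈ 6.25 × 107^0.628 ≈ 117.58 kt.
Difference ≈ 42.29 − 117.58 = -75.29 → -75 kt.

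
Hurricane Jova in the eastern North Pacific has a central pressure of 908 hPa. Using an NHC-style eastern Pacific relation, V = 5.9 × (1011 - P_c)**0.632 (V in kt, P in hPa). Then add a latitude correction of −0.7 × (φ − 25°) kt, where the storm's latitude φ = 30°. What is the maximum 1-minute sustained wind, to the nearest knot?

ΔP = 1011 − 908 = 103 hPa.
103^0.632 ≈ 18.712.
V ≈ 5.9 × 18.712 ≈ 110.4 kt.
Latitude correction: −0.7 × (30 − 25) = -3.5 kt.
Corrected V ≈ 106.9 kt → 107 kt.

107 kt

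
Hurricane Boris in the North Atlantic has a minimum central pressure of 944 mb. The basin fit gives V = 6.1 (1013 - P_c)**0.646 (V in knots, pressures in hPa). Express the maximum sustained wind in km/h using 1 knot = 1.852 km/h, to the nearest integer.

174 km/h

ΔP = 1013 − 944 = 69 mb.
V ≈ 6.1 × 69^0.646 = 6.1 × 15.413 ≈ 94.021 kt.
94.021 × 1.852 ≈ 174.13 km/h → 174 km/h.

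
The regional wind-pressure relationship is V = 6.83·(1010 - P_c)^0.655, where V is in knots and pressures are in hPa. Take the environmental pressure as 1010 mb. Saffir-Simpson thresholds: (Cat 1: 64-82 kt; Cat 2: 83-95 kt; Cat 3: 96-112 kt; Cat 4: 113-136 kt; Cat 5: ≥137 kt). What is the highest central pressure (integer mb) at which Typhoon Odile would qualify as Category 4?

937 mb

Category 4 begins at V = 113 kt.
Required ΔP = (113/6.83)^(1/0.655) = 16.545^1.527 ≈ 72.53 mb.
P_c ≤ 1010 − 72.53 = 937.47, so the highest integer P_c is 937 mb.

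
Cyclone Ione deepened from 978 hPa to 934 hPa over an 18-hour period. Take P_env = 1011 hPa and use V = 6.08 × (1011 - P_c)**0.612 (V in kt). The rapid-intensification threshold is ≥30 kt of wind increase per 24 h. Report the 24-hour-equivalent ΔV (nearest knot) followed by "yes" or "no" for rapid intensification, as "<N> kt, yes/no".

47 kt, yes

V₁: ΔP = 33, V ≈ 6.08 × 33^0.612 ≈ 51.67 kt.
V₂: ΔP = 77, V ≈ 6.08 × 77^0.612 ≈ 86.78 kt.
ΔV over 18 h = 35.11 kt → 24 h equivalent = 35.11 × 24/18 ≈ 46.81 kt.
47 kt ≥ 30 kt ⇒ rapid intensification.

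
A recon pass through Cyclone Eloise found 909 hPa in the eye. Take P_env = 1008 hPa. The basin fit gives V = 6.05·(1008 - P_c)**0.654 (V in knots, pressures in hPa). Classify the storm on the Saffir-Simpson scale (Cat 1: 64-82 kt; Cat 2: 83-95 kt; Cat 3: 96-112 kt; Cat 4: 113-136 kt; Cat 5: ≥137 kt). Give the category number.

4

ΔP = 1008 − 909 = 99 hPa.
V ≈ 6.05 × 99^0.654 = 6.05 × 20.19 ≈ 122 kt.
122 kt falls in the Category 4 band.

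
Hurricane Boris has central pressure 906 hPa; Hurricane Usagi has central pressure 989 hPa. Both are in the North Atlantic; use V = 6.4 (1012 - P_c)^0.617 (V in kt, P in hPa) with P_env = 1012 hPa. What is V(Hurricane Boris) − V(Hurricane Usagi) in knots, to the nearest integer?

Hurricane Boris: ΔP = 106; V ≈ 6.4 × 106^0.617 ≈ 113.71 kt.
Hurricane Usagi: ΔP = 23; V ≈ 6.4 × 23^0.617 ≈ 44.30 kt.
Difference ≈ 113.71 − 44.30 = 69.41 → 69 kt.

69 kt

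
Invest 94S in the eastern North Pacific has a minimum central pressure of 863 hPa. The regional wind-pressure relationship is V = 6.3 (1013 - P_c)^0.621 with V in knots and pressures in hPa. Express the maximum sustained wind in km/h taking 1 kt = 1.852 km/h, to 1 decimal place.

262.0 km/h

ΔP = 1013 − 863 = 150 hPa.
V ≈ 6.3 × 150^0.621 = 6.3 × 22.457 ≈ 141.479 kt.
141.479 × 1.852 ≈ 262.02 km/h → 262.0 km/h.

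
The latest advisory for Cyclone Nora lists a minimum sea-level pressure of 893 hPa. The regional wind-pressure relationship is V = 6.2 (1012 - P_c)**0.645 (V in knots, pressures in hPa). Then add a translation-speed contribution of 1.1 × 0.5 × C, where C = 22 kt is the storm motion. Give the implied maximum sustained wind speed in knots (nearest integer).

ΔP = 1012 − 893 = 119 hPa.
119^0.645 ≈ 21.814.
V ≈ 6.2 × 21.814 ≈ 135.2 kt.
Translation term: 1.1 × 0.5 × 22 = 12.1 kt.
Corrected V ≈ 147.3 kt → 147 kt.

147 kt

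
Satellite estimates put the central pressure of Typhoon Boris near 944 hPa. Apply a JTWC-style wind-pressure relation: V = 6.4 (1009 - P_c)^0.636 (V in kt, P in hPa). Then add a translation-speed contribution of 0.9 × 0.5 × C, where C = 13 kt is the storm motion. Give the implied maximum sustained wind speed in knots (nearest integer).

97 kt

ΔP = 1009 − 944 = 65 hPa.
65^0.636 ≈ 14.224.
V ≈ 6.4 × 14.224 ≈ 91.0 kt.
Translation term: 0.9 × 0.5 × 13 = 5.85 kt.
Corrected V ≈ 96.85 kt → 97 kt.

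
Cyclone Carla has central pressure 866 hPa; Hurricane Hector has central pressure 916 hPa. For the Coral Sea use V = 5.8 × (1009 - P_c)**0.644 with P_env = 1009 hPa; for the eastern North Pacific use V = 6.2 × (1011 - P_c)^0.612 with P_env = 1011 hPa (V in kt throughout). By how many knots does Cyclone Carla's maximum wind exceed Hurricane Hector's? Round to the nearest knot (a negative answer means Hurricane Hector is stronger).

41 kt

Cyclone Carla: ΔP = 143; V ≈ 5.8 × 143^0.644 ≈ 141.73 kt.
Hurricane Hector: ΔP = 95; V ≈ 6.2 × 95^0.612 ≈ 100.64 kt.
Difference ≈ 141.73 − 100.64 = 41.09 → 41 kt.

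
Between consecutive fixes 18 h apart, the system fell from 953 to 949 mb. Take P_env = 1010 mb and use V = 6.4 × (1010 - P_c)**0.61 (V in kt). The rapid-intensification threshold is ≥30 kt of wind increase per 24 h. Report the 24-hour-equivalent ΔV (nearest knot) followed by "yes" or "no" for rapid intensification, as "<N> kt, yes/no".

4 kt, no

V₁: ΔP = 57, V ≈ 6.4 × 57^0.61 ≈ 75.38 kt.
V₂: ΔP = 61, V ≈ 6.4 × 61^0.61 ≈ 78.57 kt.
ΔV over 18 h = 3.19 kt → 24 h equivalent = 3.19 × 24/18 ≈ 4.25 kt.
4 kt < 30 kt ⇒ not rapid intensification.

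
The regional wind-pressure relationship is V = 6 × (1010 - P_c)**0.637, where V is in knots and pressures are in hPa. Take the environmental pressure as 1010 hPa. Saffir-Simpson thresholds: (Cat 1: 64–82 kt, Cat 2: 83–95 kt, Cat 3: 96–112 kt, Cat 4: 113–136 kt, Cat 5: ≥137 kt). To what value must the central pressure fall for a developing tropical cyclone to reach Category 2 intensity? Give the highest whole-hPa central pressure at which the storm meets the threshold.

Category 2 begins at V = 83 kt.
Required ΔP = (83/6)^(1/0.637) = 13.833^1.570 ≈ 61.82 hPa.
P_c ≤ 1010 − 61.82 = 948.18, so the highest integer P_c is 948 hPa.

948 hPa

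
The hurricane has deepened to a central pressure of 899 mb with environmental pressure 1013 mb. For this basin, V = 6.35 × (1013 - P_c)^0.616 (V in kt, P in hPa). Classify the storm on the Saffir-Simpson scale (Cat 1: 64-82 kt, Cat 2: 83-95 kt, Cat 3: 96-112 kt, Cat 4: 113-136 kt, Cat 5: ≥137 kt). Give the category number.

4

ΔP = 1013 − 899 = 114 mb.
V ≈ 6.35 × 114^0.616 = 6.35 × 18.49 ≈ 117 kt.
117 kt falls in the Category 4 band.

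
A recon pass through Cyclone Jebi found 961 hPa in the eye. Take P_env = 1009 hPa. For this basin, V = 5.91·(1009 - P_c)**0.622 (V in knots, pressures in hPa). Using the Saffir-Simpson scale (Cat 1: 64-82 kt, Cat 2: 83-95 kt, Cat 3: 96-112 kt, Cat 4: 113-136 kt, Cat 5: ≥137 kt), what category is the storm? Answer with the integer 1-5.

ΔP = 1009 − 961 = 48 hPa.
V ≈ 5.91 × 48^0.622 = 5.91 × 11.11 ≈ 66 kt.
66 kt falls in the Category 1 band.

1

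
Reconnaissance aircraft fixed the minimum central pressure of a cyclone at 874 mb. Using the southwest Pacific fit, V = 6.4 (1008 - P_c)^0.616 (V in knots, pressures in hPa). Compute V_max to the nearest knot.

131 kt

ΔP = 1008 − 874 = 134 mb.
134^0.616 ≈ 20.431.
V ≈ 6.4 × 20.431 ≈ 130.8 kt.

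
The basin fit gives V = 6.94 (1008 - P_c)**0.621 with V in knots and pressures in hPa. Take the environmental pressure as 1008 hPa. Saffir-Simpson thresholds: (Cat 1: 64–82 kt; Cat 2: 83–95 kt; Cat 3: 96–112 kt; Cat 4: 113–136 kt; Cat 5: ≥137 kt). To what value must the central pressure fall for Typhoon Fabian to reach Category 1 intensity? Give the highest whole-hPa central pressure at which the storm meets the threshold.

Category 1 begins at V = 64 kt.
Required ΔP = (64/6.94)^(1/0.621) = 9.222^1.610 ≈ 35.78 hPa.
P_c ≤ 1008 − 35.78 = 972.22, so the highest integer P_c is 972 hPa.

972 hPa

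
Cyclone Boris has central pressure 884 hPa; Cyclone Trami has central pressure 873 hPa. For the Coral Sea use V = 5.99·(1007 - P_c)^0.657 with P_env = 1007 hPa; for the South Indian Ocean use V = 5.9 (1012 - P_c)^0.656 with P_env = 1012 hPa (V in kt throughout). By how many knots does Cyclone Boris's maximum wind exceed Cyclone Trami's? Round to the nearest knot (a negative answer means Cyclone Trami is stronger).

Cyclone Boris: ΔP = 123; V ≈ 5.99 × 123^0.657 ≈ 141.41 kt.
Cyclone Trami: ΔP = 139; V ≈ 5.9 × 139^0.656 ≈ 150.20 kt.
Difference ≈ 141.41 − 150.20 = -8.79 → -9 kt.

-9 kt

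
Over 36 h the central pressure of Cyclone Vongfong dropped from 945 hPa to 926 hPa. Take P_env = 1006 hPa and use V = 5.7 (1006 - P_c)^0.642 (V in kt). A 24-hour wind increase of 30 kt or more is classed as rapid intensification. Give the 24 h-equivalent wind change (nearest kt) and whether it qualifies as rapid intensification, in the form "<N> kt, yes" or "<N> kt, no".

V₁: ΔP = 61, V ≈ 5.7 × 61^0.642 ≈ 79.81 kt.
V₂: ΔP = 80, V ≈ 5.7 × 80^0.642 ≈ 94.99 kt.
ΔV over 36 h = 15.18 kt → 24 h equivalent = 15.18 × 24/36 ≈ 10.12 kt.
10 kt < 30 kt ⇒ not rapid intensification.

10 kt, no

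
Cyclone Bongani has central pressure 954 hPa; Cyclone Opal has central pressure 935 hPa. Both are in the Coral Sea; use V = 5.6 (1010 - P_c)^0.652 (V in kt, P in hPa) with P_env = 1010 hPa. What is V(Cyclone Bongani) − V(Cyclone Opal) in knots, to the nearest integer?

Cyclone Bongani: ΔP = 56; V ≈ 5.6 × 56^0.652 ≈ 77.27 kt.
Cyclone Opal: ΔP = 75; V ≈ 5.6 × 75^0.652 ≈ 93.48 kt.
Difference ≈ 77.27 − 93.48 = -16.21 → -16 kt.

-16 kt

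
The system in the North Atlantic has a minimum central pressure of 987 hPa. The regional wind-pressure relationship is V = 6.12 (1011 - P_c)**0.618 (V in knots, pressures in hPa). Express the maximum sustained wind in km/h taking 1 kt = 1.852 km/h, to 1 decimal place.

ΔP = 1011 − 987 = 24 hPa.
V ≈ 6.12 × 24^0.618 = 6.12 × 7.128 ≈ 43.624 kt.
43.624 × 1.852 ≈ 80.79 km/h → 80.8 km/h.

80.8 km/h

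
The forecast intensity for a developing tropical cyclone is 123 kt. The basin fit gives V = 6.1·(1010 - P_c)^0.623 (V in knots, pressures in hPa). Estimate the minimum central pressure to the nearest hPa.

ΔP = (V / 6.1)^(1/0.623) = (123/6.1)^1.605.
123/6.1 = 20.164; 20.164^1.605 ≈ 124.17 hPa.
P_c = 1010 − 124.17 = 885.83 ≈ 886 hPa.

886 hPa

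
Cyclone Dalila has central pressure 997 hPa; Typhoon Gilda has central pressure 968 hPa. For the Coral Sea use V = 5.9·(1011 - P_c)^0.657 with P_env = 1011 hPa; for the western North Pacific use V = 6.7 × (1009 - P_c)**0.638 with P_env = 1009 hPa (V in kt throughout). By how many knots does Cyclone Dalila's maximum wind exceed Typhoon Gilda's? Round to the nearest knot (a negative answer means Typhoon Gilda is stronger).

-38 kt

Cyclone Dalila: ΔP = 14; V ≈ 5.9 × 14^0.657 ≈ 33.41 kt.
Typhoon Gilda: ΔP = 41; V ≈ 6.7 × 41^0.638 ≈ 71.62 kt.
Difference ≈ 33.41 − 71.62 = -38.21 → -38 kt.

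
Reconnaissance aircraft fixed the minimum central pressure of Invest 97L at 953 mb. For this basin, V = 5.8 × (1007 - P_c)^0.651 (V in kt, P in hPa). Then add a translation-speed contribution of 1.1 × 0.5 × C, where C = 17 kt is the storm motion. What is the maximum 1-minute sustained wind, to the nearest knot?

87 kt

ΔP = 1007 − 953 = 54 mb.
54^0.651 ≈ 13.421.
V ≈ 5.8 × 13.421 ≈ 77.8 kt.
Translation term: 1.1 × 0.5 × 17 = 9.35 kt.
Corrected V ≈ 87.15 kt → 87 kt.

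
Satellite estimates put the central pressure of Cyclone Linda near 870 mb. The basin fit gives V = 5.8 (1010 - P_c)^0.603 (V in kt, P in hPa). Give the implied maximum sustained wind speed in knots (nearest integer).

ΔP = 1010 − 870 = 140 mb.
140^0.603 ≈ 19.684.
V ≈ 5.8 × 19.684 ≈ 114.2 kt.

114 kt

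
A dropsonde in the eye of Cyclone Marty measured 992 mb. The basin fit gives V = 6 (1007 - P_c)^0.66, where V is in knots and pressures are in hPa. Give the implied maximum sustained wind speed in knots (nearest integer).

ΔP = 1007 − 992 = 15 mb.
15^0.66 ≈ 5.973.
V ≈ 6 × 5.973 ≈ 35.8 kt.

36 kt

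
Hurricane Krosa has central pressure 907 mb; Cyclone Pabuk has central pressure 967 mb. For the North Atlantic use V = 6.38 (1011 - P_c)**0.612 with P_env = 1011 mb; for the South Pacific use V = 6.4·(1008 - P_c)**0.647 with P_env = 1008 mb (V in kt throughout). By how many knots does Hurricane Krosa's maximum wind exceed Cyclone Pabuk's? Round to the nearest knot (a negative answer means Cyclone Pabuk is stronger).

Hurricane Krosa: ΔP = 104; V ≈ 6.38 × 104^0.612 ≈ 109.46 kt.
Cyclone Pabuk: ΔP = 41; V ≈ 6.4 × 41^0.647 ≈ 70.74 kt.
Difference ≈ 109.46 − 70.74 = 38.72 → 39 kt.

39 kt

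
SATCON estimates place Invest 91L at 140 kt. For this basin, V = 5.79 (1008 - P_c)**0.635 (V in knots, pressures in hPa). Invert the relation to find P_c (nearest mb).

857 mb

ΔP = (V / 5.79)^(1/0.635) = (140/5.79)^1.575.
140/5.79 = 24.180; 24.180^1.575 ≈ 150.89 mb.
P_c = 1008 − 150.89 = 857.11 ≈ 857 mb.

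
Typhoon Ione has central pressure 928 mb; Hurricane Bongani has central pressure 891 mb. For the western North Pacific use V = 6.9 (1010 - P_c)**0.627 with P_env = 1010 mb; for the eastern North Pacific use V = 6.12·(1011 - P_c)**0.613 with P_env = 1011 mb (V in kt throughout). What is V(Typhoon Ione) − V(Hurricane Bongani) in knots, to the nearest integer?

Typhoon Ione: ΔP = 82; V ≈ 6.9 × 82^0.627 ≈ 109.35 kt.
Hurricane Bongani: ΔP = 120; V ≈ 6.12 × 120^0.613 ≈ 115.16 kt.
Difference ≈ 109.35 − 115.16 = -5.81 → -6 kt.

-6 kt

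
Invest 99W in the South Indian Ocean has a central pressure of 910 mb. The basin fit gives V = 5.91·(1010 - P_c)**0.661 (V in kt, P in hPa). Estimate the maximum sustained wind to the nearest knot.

124 kt

ΔP = 1010 − 910 = 100 mb.
100^0.661 ≈ 20.989.
V ≈ 5.91 × 20.989 ≈ 124.0 kt.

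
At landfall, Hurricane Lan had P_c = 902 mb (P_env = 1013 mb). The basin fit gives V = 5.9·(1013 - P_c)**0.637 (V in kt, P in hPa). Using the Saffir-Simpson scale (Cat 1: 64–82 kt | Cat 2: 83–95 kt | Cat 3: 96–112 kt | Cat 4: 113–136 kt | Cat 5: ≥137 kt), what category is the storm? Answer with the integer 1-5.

ΔP = 1013 − 902 = 111 mb.
V ≈ 5.9 × 111^0.637 = 5.9 × 20.08 ≈ 119 kt.
119 kt falls in the Category 4 band.

4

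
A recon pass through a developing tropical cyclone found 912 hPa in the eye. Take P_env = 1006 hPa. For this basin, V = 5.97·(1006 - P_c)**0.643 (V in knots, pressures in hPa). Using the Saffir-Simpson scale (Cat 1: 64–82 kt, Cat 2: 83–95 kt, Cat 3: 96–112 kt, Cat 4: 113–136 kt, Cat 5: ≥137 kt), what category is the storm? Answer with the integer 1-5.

ΔP = 1006 − 912 = 94 hPa.
V ≈ 5.97 × 94^0.643 = 5.97 × 18.57 ≈ 111 kt.
111 kt falls in the Category 3 band.

3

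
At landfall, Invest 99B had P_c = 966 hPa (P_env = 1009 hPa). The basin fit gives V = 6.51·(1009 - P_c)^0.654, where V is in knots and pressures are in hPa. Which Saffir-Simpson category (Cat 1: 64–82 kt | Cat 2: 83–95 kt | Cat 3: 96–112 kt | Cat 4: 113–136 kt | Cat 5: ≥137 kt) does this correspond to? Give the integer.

ΔP = 1009 − 966 = 43 hPa.
V ≈ 6.51 × 43^0.654 = 6.51 × 11.70 ≈ 76 kt.
76 kt falls in the Category 1 band.

1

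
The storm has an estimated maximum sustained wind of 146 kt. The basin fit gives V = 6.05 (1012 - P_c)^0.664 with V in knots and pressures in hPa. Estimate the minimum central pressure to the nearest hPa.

891 hPa

ΔP = (V / 6.05)^(1/0.664) = (146/6.05)^1.506.
146/6.05 = 24.132; 24.132^1.506 ≈ 120.84 hPa.
P_c = 1012 − 120.84 = 891.16 ≈ 891 hPa.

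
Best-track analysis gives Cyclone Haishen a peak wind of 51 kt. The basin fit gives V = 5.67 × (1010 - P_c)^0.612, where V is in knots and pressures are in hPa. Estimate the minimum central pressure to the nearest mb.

974 mb

ΔP = (V / 5.67)^(1/0.612) = (51/5.67)^1.634.
51/5.67 = 8.995; 8.995^1.634 ≈ 36.21 mb.
P_c = 1010 − 36.21 = 973.79 ≈ 974 mb.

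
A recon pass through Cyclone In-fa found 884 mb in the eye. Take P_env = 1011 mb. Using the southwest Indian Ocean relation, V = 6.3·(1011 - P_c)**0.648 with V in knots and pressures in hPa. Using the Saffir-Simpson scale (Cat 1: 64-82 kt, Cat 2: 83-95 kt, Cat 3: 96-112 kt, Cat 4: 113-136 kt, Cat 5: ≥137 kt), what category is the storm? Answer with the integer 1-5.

ΔP = 1011 − 884 = 127 mb.
V ≈ 6.3 × 127^0.648 = 6.3 × 23.08 ≈ 145 kt.
145 kt falls in the Category 5 band.

5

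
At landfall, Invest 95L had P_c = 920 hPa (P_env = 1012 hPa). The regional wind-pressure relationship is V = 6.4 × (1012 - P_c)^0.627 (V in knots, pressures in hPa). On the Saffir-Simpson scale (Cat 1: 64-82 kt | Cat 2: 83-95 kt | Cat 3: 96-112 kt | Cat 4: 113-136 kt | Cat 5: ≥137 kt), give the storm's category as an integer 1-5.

3

ΔP = 1012 − 920 = 92 hPa.
V ≈ 6.4 × 92^0.627 = 6.4 × 17.03 ≈ 109 kt.
109 kt falls in the Category 3 band.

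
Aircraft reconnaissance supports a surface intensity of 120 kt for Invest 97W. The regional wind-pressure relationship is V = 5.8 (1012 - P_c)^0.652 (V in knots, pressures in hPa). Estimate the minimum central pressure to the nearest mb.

ΔP = (V / 5.8)^(1/0.652) = (120/5.8)^1.534.
120/5.8 = 20.690; 20.690^1.534 ≈ 104.24 mb.
P_c = 1012 − 104.24 = 907.76 ≈ 908 mb.

908 mb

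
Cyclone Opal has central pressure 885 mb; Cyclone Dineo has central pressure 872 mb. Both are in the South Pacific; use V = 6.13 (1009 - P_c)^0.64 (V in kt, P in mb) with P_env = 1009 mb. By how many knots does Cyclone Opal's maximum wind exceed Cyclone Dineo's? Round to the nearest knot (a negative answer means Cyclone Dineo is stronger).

Cyclone Opal: ΔP = 124; V ≈ 6.13 × 124^0.64 ≈ 134.04 kt.
Cyclone Dineo: ΔP = 137; V ≈ 6.13 × 137^0.64 ≈ 142.88 kt.
Difference ≈ 134.04 − 142.88 = -8.84 → -9 kt.

-9 kt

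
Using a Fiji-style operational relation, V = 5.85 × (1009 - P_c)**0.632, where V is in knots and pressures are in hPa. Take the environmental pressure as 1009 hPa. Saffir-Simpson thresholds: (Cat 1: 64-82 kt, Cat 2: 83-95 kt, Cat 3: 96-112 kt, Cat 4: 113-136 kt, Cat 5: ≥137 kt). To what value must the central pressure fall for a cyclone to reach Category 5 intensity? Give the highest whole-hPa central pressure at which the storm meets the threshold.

862 hPa

Category 5 begins at V = 137 kt.
Required ΔP = (137/5.85)^(1/0.632) = 23.419^1.582 ≈ 146.90 hPa.
P_c ≤ 1009 − 146.90 = 862.10, so the highest integer P_c is 862 hPa.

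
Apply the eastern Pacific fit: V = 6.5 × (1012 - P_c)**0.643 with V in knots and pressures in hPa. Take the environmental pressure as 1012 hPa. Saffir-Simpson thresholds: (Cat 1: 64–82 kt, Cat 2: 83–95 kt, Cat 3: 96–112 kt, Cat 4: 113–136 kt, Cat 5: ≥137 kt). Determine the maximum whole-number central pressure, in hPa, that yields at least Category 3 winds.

Category 3 begins at V = 96 kt.
Required ΔP = (96/6.5)^(1/0.643) = 14.769^1.555 ≈ 65.86 hPa.
P_c ≤ 1012 − 65.86 = 946.14, so the highest integer P_c is 946 hPa.

946 hPa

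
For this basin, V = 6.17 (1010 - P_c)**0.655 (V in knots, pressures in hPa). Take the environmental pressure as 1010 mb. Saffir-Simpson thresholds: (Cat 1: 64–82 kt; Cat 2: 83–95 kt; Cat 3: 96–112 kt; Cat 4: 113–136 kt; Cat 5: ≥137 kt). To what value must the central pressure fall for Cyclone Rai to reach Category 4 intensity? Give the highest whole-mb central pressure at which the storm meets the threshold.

Category 4 begins at V = 113 kt.
Required ΔP = (113/6.17)^(1/0.655) = 18.314^1.527 ≈ 84.71 mb.
P_c ≤ 1010 − 84.71 = 925.29, so the highest integer P_c is 925 mb.

925 mb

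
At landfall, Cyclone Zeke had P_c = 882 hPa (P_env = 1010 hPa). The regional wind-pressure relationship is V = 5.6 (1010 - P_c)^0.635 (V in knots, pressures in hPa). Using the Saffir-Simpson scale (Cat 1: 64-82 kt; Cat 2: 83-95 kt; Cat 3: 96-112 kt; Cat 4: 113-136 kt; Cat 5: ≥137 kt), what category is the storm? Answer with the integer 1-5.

4

ΔP = 1010 − 882 = 128 hPa.
V ≈ 5.6 × 128^0.635 = 5.6 × 21.78 ≈ 122 kt.
122 kt falls in the Category 4 band.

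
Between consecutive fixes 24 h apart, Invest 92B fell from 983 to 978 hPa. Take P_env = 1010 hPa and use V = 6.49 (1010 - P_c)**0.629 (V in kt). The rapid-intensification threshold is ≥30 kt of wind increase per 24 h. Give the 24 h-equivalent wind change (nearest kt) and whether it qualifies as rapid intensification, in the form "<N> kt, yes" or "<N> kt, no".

V₁: ΔP = 27, V ≈ 6.49 × 27^0.629 ≈ 51.59 kt.
V₂: ΔP = 32, V ≈ 6.49 × 32^0.629 ≈ 57.41 kt.
ΔV over 24 h = 5.82 kt → 24 h equivalent = 5.82 × 24/24 ≈ 5.82 kt.
6 kt < 30 kt ⇒ not rapid intensification.

6 kt, no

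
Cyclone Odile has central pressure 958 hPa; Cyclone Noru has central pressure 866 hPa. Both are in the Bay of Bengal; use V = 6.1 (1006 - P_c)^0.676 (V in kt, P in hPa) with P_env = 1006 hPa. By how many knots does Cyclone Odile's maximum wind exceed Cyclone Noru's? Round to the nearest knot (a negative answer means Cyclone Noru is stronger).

-89 kt

Cyclone Odile: ΔP = 48; V ≈ 6.1 × 48^0.676 ≈ 83.53 kt.
Cyclone Noru: ΔP = 140; V ≈ 6.1 × 140^0.676 ≈ 172.23 kt.
Difference ≈ 83.53 − 172.23 = -88.70 → -89 kt.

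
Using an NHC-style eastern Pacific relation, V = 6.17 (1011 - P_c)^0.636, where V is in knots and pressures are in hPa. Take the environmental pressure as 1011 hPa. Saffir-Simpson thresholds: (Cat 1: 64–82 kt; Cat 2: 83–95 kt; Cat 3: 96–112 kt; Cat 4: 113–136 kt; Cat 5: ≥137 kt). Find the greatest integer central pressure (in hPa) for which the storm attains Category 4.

914 hPa

Category 4 begins at V = 113 kt.
Required ΔP = (113/6.17)^(1/0.636) = 18.314^1.572 ≈ 96.72 hPa.
P_c ≤ 1011 − 96.72 = 914.28, so the highest integer P_c is 914 hPa.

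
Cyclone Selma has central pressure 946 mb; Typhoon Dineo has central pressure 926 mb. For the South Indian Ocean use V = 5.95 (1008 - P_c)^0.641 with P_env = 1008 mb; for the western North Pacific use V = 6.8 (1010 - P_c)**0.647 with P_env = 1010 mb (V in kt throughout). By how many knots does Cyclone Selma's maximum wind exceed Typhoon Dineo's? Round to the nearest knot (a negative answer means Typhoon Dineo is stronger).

-36 kt

Cyclone Selma: ΔP = 62; V ≈ 5.95 × 62^0.641 ≈ 83.84 kt.
Typhoon Dineo: ΔP = 84; V ≈ 6.8 × 84^0.647 ≈ 119.54 kt.
Difference ≈ 83.84 − 119.54 = -35.70 → -36 kt.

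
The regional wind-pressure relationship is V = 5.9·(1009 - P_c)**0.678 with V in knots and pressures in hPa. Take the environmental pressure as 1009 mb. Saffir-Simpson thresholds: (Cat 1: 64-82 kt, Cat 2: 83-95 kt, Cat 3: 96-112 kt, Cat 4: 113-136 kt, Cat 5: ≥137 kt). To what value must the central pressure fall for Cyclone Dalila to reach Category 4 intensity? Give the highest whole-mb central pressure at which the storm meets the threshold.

931 mb

Category 4 begins at V = 113 kt.
Required ΔP = (113/5.9)^(1/0.678) = 19.153^1.475 ≈ 77.84 mb.
P_c ≤ 1009 − 77.84 = 931.16, so the highest integer P_c is 931 mb.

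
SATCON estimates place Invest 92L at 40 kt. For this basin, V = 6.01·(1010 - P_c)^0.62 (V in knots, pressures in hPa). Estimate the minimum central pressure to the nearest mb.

ΔP = (V / 6.01)^(1/0.62) = (40/6.01)^1.613.
40/6.01 = 6.656; 6.656^1.613 ≈ 21.27 mb.
P_c = 1010 − 21.27 = 988.73 ≈ 989 mb.

989 mb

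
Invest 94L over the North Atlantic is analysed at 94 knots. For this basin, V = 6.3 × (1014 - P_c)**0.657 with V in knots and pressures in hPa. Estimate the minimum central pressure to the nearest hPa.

953 hPa

ΔP = (V / 6.3)^(1/0.657) = (94/6.3)^1.522.
94/6.3 = 14.921; 14.921^1.522 ≈ 61.18 hPa.
P_c = 1014 − 61.18 = 952.82 ≈ 953 hPa.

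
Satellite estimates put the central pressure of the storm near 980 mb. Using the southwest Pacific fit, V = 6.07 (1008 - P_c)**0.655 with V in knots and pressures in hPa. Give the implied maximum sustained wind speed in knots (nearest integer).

ΔP = 1008 − 980 = 28 mb.
28^0.655 ≈ 8.869.
V ≈ 6.07 × 8.869 ≈ 53.8 kt.

54 kt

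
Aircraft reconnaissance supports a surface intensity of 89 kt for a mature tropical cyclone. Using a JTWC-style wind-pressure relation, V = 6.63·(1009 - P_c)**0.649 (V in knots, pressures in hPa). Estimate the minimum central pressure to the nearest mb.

ΔP = (V / 6.63)^(1/0.649) = (89/6.63)^1.541.
89/6.63 = 13.424; 13.424^1.541 ≈ 54.69 mb.
P_c = 1009 − 54.69 = 954.31 ≈ 954 mb.

954 mb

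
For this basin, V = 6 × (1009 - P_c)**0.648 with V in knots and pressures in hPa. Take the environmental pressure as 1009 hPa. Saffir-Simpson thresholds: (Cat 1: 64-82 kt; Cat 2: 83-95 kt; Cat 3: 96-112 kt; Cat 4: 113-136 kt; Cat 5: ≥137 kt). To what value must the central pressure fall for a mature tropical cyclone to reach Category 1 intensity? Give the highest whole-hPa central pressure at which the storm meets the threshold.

970 hPa

Category 1 begins at V = 64 kt.
Required ΔP = (64/6)^(1/0.648) = 10.667^1.543 ≈ 38.59 hPa.
P_c ≤ 1009 − 38.59 = 970.41, so the highest integer P_c is 970 hPa.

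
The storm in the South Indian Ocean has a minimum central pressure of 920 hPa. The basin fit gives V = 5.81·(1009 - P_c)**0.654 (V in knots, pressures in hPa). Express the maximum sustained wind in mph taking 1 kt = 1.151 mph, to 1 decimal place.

ΔP = 1009 − 920 = 89 hPa.
V ≈ 5.81 × 89^0.654 = 5.81 × 18.832 ≈ 109.415 kt.
109.415 × 1.151 ≈ 125.94 mph → 125.9 mph.

125.9 mph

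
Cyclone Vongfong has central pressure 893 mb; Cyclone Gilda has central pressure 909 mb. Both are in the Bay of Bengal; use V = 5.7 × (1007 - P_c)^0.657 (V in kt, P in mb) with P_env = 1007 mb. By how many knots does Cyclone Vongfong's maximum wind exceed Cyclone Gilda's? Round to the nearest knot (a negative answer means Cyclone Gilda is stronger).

Cyclone Vongfong: ΔP = 114; V ≈ 5.7 × 114^0.657 ≈ 128.02 kt.
Cyclone Gilda: ΔP = 98; V ≈ 5.7 × 98^0.657 ≈ 115.91 kt.
Difference ≈ 128.02 − 115.91 = 12.11 → 12 kt.

12 kt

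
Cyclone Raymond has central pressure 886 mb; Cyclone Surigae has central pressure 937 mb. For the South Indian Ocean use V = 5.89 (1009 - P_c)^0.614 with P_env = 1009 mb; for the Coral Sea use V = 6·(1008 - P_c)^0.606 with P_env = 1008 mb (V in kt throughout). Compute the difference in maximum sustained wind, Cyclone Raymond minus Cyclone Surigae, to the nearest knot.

Cyclone Raymond: ΔP = 123; V ≈ 5.89 × 123^0.614 ≈ 113.06 kt.
Cyclone Surigae: ΔP = 71; V ≈ 6 × 71^0.606 ≈ 79.44 kt.
Difference ≈ 113.06 − 79.44 = 33.62 → 34 kt.

34 kt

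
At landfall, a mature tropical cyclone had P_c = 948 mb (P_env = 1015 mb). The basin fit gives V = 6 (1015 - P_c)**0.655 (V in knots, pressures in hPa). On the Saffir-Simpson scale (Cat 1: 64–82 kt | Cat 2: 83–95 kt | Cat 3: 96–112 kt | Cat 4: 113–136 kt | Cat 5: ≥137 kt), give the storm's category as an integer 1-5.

ΔP = 1015 − 948 = 67 mb.
V ≈ 6 × 67^0.655 = 6 × 15.71 ≈ 94 kt.
94 kt falls in the Category 2 band.

2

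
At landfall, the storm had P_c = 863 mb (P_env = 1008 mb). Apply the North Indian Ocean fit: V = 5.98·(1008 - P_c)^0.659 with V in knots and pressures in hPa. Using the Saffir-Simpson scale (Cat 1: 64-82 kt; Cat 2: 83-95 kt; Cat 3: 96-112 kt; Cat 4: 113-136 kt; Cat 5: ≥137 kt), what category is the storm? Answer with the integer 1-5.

ΔP = 1008 − 863 = 145 mb.
V ≈ 5.98 × 145^0.659 = 5.98 × 26.57 ≈ 159 kt.
159 kt falls in the Category 5 band.

5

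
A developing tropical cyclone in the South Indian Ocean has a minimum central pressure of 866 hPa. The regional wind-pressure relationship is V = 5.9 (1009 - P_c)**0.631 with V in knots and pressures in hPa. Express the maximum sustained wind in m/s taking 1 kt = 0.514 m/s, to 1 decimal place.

69.5 m/s

ΔP = 1009 − 866 = 143 hPa.
V ≈ 5.9 × 143^0.631 = 5.9 × 22.910 ≈ 135.166 kt.
135.166 × 0.514 ≈ 69.48 m/s → 69.5 m/s.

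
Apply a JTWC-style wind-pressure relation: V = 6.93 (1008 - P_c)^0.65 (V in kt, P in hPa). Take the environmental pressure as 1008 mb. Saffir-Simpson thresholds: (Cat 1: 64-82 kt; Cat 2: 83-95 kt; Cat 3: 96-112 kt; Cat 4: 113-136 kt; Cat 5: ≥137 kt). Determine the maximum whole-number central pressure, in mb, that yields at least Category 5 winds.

909 mb

Category 5 begins at V = 137 kt.
Required ΔP = (137/6.93)^(1/0.65) = 19.769^1.538 ≈ 98.59 mb.
P_c ≤ 1008 − 98.59 = 909.41, so the highest integer P_c is 909 mb.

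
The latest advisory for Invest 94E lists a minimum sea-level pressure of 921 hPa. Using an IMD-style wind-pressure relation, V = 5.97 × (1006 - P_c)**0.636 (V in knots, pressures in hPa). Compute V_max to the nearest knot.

101 kt

ΔP = 1006 − 921 = 85 hPa.
85^0.636 ≈ 16.870.
V ≈ 5.97 × 16.870 ≈ 100.7 kt.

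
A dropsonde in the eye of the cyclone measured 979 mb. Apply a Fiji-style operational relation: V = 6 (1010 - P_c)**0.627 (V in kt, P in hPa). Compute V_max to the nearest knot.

ΔP = 1010 − 979 = 31 mb.
31^0.627 ≈ 8.612.
V ≈ 6 × 8.612 ≈ 51.7 kt.

52 kt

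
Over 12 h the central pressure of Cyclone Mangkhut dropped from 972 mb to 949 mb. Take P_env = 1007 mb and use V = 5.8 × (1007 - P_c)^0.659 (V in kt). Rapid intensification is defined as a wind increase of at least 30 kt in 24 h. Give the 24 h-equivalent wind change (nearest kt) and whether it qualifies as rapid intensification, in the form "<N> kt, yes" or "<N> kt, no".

48 kt, yes

V₁: ΔP = 35, V ≈ 5.8 × 35^0.659 ≈ 60.39 kt.
V₂: ΔP = 58, V ≈ 5.8 × 58^0.659 ≈ 84.24 kt.
ΔV over 12 h = 23.85 kt → 24 h equivalent = 23.85 × 24/12 ≈ 47.70 kt.
48 kt ≥ 30 kt ⇒ rapid intensification.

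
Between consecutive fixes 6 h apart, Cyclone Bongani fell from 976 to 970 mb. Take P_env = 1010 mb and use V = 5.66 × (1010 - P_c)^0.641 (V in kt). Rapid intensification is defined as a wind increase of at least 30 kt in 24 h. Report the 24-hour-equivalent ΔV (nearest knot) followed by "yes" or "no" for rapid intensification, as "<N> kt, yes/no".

V₁: ΔP = 34, V ≈ 5.66 × 34^0.641 ≈ 54.26 kt.
V₂: ΔP = 40, V ≈ 5.66 × 40^0.641 ≈ 60.22 kt.
ΔV over 6 h = 5.96 kt → 24 h equivalent = 5.96 × 24/6 ≈ 23.84 kt.
24 kt < 30 kt ⇒ not rapid intensification.

24 kt, no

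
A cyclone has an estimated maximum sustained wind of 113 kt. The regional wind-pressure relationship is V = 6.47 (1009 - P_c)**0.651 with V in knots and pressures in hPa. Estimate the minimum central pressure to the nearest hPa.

928 hPa

ΔP = (V / 6.47)^(1/0.651) = (113/6.47)^1.536.
113/6.47 = 17.465; 17.465^1.536 ≈ 80.93 hPa.
P_c = 1009 − 80.93 = 928.07 ≈ 928 hPa.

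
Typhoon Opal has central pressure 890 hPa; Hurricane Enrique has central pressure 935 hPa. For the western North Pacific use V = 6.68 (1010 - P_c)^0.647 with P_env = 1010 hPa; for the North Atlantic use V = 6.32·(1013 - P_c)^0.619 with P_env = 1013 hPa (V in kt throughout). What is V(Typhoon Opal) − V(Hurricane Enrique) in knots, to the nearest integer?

Typhoon Opal: ΔP = 120; V ≈ 6.68 × 120^0.647 ≈ 147.91 kt.
Hurricane Enrique: ΔP = 78; V ≈ 6.32 × 78^0.619 ≈ 93.74 kt.
Difference ≈ 147.91 − 93.74 = 54.17 → 54 kt.

54 kt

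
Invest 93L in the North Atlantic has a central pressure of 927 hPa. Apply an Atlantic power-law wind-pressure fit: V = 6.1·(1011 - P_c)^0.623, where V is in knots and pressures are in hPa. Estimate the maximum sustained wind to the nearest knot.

96 kt

ΔP = 1011 − 927 = 84 hPa.
84^0.623 ≈ 15.806.
V ≈ 6.1 × 15.806 ≈ 96.4 kt.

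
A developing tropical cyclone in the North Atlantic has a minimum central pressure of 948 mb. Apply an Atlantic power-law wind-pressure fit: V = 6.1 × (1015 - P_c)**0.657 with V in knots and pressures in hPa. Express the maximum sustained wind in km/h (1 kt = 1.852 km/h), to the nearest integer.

179 km/h

ΔP = 1015 − 948 = 67 mb.
V ≈ 6.1 × 67^0.657 = 6.1 × 15.839 ≈ 96.619 kt.
96.619 × 1.852 ≈ 178.94 km/h → 179 km/h.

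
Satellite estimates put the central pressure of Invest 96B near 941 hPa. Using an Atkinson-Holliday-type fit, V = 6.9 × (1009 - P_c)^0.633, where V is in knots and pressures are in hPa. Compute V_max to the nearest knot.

100 kt

ΔP = 1009 − 941 = 68 hPa.
68^0.633 ≈ 14.454.
V ≈ 6.9 × 14.454 ≈ 99.7 kt.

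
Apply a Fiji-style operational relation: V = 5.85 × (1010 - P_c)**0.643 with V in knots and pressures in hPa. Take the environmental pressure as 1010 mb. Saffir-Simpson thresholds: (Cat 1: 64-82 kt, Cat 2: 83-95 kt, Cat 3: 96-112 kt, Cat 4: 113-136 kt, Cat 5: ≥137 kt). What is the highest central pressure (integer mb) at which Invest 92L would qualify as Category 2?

948 mb

Category 2 begins at V = 83 kt.
Required ΔP = (83/5.85)^(1/0.643) = 14.188^1.555 ≈ 61.87 mb.
P_c ≤ 1010 − 61.87 = 948.13, so the highest integer P_c is 948 mb.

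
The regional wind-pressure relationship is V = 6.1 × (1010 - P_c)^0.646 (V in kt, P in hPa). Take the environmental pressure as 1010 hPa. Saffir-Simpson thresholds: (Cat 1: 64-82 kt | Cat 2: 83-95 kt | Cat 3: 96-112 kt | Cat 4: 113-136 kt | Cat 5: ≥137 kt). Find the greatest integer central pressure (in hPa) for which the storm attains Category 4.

Category 4 begins at V = 113 kt.
Required ΔP = (113/6.1)^(1/0.646) = 18.525^1.548 ≈ 91.72 hPa.
P_c ≤ 1010 − 91.72 = 918.28, so the highest integer P_c is 918 hPa.

918 hPa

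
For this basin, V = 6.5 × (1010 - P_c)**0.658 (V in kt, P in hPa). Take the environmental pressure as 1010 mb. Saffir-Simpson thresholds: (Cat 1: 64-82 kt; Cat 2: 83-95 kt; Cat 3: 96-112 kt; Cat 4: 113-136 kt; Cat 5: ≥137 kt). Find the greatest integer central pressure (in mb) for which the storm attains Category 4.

933 mb

Category 4 begins at V = 113 kt.
Required ΔP = (113/6.5)^(1/0.658) = 17.385^1.520 ≈ 76.69 mb.
P_c ≤ 1010 − 76.69 = 933.31, so the highest integer P_c is 933 mb.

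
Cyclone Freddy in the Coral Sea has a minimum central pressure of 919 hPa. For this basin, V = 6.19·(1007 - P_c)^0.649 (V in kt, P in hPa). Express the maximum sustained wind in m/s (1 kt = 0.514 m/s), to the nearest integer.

ΔP = 1007 − 919 = 88 hPa.
V ≈ 6.19 × 88^0.649 = 6.19 × 18.280 ≈ 113.151 kt.
113.151 × 0.514 ≈ 58.16 m/s → 58 m/s.

58 m/s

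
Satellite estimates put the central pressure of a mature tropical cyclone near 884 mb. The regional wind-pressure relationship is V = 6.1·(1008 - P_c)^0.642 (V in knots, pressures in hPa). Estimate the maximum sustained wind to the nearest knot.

ΔP = 1008 − 884 = 124 mb.
124^0.642 ≈ 22.079.
V ≈ 6.1 × 22.079 ≈ 134.7 kt.

135 kt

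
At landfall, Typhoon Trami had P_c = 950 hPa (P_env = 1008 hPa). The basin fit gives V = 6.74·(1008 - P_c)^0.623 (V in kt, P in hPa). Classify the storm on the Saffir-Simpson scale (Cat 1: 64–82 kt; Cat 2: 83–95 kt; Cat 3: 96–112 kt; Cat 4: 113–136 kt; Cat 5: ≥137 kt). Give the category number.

ΔP = 1008 − 950 = 58 hPa.
V ≈ 6.74 × 58^0.623 = 6.74 × 12.55 ≈ 85 kt.
85 kt falls in the Category 2 band.

2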